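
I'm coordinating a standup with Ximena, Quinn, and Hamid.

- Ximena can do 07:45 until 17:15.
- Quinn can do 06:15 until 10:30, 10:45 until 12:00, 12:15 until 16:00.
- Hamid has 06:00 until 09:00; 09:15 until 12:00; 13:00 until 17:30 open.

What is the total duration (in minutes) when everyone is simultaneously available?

405

Ximena ∩ Quinn: 07:45-10:30, 10:45-12:00, 12:15-16:00.
Ximena ∩ Quinn ∩ Hamid: 07:45-09:00, 09:15-10:30, 10:45-12:00, 13:00-16:00.
Summing the common windows: 75 + 75 + 75 + 180 = 405 minutes.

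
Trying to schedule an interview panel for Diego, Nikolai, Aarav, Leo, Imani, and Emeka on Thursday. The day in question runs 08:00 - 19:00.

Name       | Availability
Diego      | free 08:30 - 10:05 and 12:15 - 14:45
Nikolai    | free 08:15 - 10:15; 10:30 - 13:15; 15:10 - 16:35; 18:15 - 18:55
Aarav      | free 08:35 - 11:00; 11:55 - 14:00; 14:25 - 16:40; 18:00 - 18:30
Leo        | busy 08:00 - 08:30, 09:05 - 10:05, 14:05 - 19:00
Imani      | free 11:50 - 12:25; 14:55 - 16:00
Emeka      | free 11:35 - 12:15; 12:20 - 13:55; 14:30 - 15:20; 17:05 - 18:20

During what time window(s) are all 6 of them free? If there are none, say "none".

Diego free: 08:30-10:05, 12:15-14:45.
Nikolai free: 08:15-10:15, 10:30-13:15, 15:10-16:35, 18:15-18:55.
Aarav free: 08:35-11:00, 11:55-14:00, 14:25-16:40, 18:00-18:30.
Leo free: 08:30-09:05, 10:05-14:05 (invert busy blocks within the working day).
Imani free: 11:50-12:25, 14:55-16:00.
Emeka free: 11:35-12:15, 12:20-13:55, 14:30-15:20, 17:05-18:20.
Diego ∩ Nikolai: 08:30-10:05, 12:15-13:15.
Diego ∩ Nikolai ∩ Aarav: 08:35-10:05, 12:15-13:15.
Diego ∩ Nikolai ∩ Aarav ∩ Leo: 08:35-09:05, 12:15-13:15.
Diego ∩ Nikolai ∩ Aarav ∩ Leo ∩ Imani: 12:15-12:25.
Diego ∩ Nikolai ∩ Aarav ∩ Leo ∩ Imani ∩ Emeka: 12:20-12:25.

12:20-12:25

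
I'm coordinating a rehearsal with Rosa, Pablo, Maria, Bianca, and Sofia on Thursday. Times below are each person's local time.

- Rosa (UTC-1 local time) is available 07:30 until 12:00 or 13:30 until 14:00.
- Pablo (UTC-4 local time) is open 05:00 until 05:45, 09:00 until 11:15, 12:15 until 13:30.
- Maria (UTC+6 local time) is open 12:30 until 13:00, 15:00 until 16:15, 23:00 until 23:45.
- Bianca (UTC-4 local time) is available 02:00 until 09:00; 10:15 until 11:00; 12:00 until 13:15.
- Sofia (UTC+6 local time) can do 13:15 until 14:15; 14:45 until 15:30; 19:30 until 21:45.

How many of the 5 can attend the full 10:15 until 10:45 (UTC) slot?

Rosa in UTC: 08:30-13:00, 14:30-15:00 (add 1h to convert from UTC-1).
Pablo in UTC: 09:00-09:45, 13:00-15:15, 16:15-17:30 (add 4h to convert from UTC-4).
Maria in UTC: 06:30-07:00, 09:00-10:15, 17:00-17:45 (subtract 6h to convert from UTC+6).
Bianca in UTC: 06:00-13:00, 14:15-15:00, 16:00-17:15 (add 4h to convert from UTC-4).
Sofia in UTC: 07:15-08:15, 08:45-09:30, 13:30-15:45 (subtract 6h to convert from UTC+6).
Rosa and Bianca can make the full 10:15-10:45 slot — that's 2.

2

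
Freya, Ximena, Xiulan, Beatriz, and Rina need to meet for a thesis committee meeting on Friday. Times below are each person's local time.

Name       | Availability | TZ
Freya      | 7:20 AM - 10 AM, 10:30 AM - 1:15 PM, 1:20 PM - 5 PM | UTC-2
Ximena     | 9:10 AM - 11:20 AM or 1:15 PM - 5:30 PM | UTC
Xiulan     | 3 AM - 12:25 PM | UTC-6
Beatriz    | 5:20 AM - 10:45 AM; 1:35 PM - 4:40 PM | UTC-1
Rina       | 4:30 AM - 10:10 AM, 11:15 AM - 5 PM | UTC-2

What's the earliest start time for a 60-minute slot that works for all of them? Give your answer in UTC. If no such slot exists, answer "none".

09:20

Freya in UTC: 09:20-12:00, 12:30-15:15, 15:20-19:00 (add 2h to convert from UTC-2).
Ximena in UTC: 09:10-11:20, 13:15-17:30.
Xiulan in UTC: 09:00-18:25 (add 6h to convert from UTC-6).
Beatriz in UTC: 06:20-11:45, 14:35-17:40 (add 1h to convert from UTC-1).
Rina in UTC: 06:30-12:10, 13:15-19:00 (add 2h to convert from UTC-2).
Freya ∩ Ximena: 09:20-11:20, 13:15-15:15, 15:20-17:30.
Freya ∩ Ximena ∩ Xiulan: 09:20-11:20, 13:15-15:15, 15:20-17:30.
Freya ∩ Ximena ∩ Xiulan ∩ Beatriz: 09:20-11:20, 14:35-15:15, 15:20-17:30.
Freya ∩ Ximena ∩ Xiulan ∩ Beatriz ∩ Rina: 09:20-11:20, 14:35-15:15, 15:20-17:30.
The first common window of at least 60 minutes is 09:20-11:20, so the earliest start is 09:20.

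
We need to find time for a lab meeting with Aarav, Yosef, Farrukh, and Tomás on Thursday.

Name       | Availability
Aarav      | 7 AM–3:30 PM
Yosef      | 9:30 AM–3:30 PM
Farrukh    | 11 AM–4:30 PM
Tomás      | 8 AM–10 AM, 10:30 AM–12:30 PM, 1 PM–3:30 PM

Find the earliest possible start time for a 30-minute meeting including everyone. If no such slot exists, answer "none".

Aarav ∩ Yosef: 09:30-15:30.
Aarav ∩ Yosef ∩ Farrukh: 11:00-15:30.
Aarav ∩ Yosef ∩ Farrukh ∩ Tomás: 11:00-12:30, 13:00-15:30.
The first common window of at least 30 minutes is 11:00-12:30, so the earliest start is 11:00.

11:00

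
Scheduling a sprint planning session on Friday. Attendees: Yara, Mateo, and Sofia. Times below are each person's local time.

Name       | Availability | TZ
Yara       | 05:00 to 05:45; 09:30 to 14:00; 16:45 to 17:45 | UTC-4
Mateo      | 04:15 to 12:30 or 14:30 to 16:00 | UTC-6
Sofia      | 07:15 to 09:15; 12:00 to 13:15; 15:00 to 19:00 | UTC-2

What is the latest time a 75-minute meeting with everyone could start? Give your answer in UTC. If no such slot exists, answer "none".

Yara in UTC: 09:00-09:45, 13:30-18:00, 20:45-21:45 (add 4h to convert from UTC-4).
Mateo in UTC: 10:15-18:30, 20:30-22:00 (add 6h to convert from UTC-6).
Sofia in UTC: 09:15-11:15, 14:00-15:15, 17:00-21:00 (add 2h to convert from UTC-2).
Yara ∩ Mateo: 13:30-18:00, 20:45-21:45.
Yara ∩ Mateo ∩ Sofia: 14:00-15:15, 17:00-18:00, 20:45-21:00.
The last common window of at least 75 minutes is 14:00-15:15; a 75-minute meeting can start as late as 14:00 and still end by 15:15.

14:00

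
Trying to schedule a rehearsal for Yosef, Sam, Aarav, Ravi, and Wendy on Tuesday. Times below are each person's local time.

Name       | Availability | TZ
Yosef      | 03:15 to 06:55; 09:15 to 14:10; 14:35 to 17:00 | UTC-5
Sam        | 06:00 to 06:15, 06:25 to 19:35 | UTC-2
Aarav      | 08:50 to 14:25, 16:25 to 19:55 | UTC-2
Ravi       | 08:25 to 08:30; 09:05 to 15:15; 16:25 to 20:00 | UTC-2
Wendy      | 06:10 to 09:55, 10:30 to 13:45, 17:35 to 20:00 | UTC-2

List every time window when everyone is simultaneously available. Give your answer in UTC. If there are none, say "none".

11:05-11:55, 14:15-15:45, 19:35-21:35

Yosef in UTC: 08:15-11:55, 14:15-19:10, 19:35-22:00 (add 5h to convert from UTC-5).
Sam in UTC: 08:00-08:15, 08:25-21:35 (add 2h to convert from UTC-2).
Aarav in UTC: 10:50-16:25, 18:25-21:55 (add 2h to convert from UTC-2).
Ravi in UTC: 10:25-10:30, 11:05-17:15, 18:25-22:00 (add 2h to convert from UTC-2).
Wendy in UTC: 08:10-11:55, 12:30-15:45, 19:35-22:00 (add 2h to convert from UTC-2).
Yosef ∩ Sam: 08:25-11:55, 14:15-19:10, 19:35-21:35.
Yosef ∩ Sam ∩ Aarav: 10:50-11:55, 14:15-16:25, 18:25-19:10, 19:35-21:35.
Yosef ∩ Sam ∩ Aarav ∩ Ravi: 11:05-11:55, 14:15-16:25, 18:25-19:10, 19:35-21:35.
Yosef ∩ Sam ∩ Aarav ∩ Ravi ∩ Wendy: 11:05-11:55, 14:15-15:45, 19:35-21:35.
So the common availability across everyone is 11:05-11:55, 14:15-15:45, 19:35-21:35.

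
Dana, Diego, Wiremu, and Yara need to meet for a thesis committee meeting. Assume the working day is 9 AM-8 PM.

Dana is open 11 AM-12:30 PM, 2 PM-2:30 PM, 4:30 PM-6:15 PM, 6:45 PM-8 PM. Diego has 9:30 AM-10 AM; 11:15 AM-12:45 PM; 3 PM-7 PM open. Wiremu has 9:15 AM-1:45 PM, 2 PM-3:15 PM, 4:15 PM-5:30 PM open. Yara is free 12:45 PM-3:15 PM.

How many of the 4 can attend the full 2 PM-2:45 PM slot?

2

Wiremu and Yara can make the full 14:00-14:45 slot — that's 2.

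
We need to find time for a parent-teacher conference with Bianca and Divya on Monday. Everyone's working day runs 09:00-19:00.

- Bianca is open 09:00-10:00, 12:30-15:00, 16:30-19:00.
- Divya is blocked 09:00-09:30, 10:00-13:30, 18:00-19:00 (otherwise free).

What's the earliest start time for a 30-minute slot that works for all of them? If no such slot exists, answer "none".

Bianca free: 09:00-10:00, 12:30-15:00, 16:30-19:00.
Divya free: 09:30-10:00, 13:30-18:00 (invert busy blocks within the working day).
Bianca ∩ Divya: 09:30-10:00, 13:30-15:00, 16:30-18:00.
The first common window of at least 30 minutes is 09:30-10:00, so the earliest start is 09:30.

09:30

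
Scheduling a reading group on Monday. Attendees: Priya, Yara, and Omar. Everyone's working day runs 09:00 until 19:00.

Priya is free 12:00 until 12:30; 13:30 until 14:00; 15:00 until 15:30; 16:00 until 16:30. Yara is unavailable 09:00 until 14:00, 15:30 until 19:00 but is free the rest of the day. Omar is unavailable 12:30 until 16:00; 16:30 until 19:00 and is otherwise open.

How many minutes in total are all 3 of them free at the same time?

Priya free: 12:00-12:30, 13:30-14:00, 15:00-15:30, 16:00-16:30.
Yara free: 14:00-15:30 (invert busy blocks within the working day).
Omar free: 09:00-12:30, 16:00-16:30 (invert busy blocks within the working day).
Priya ∩ Yara: 15:00-15:30.
Priya ∩ Yara ∩ Omar: ∅.
There is no time when everyone is free.
There is no common window, so the total is 0 minutes.

0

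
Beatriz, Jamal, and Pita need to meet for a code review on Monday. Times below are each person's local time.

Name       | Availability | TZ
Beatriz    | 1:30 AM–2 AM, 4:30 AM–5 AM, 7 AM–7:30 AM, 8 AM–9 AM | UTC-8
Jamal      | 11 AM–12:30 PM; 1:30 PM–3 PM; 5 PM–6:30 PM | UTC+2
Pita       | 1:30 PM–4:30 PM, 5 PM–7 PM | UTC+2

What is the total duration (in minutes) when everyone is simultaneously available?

90

Beatriz in UTC: 09:30-10:00, 12:30-13:00, 15:00-15:30, 16:00-17:00 (add 8h to convert from UTC-8).
Jamal in UTC: 09:00-10:30, 11:30-13:00, 15:00-16:30 (subtract 2h to convert from UTC+2).
Pita in UTC: 11:30-14:30, 15:00-17:00 (subtract 2h to convert from UTC+2).
Beatriz ∩ Jamal: 09:30-10:00, 12:30-13:00, 15:00-15:30, 16:00-16:30.
Beatriz ∩ Jamal ∩ Pita: 12:30-13:00, 15:00-15:30, 16:00-16:30.
Summing the common windows: 30 + 30 + 30 = 90 minutes.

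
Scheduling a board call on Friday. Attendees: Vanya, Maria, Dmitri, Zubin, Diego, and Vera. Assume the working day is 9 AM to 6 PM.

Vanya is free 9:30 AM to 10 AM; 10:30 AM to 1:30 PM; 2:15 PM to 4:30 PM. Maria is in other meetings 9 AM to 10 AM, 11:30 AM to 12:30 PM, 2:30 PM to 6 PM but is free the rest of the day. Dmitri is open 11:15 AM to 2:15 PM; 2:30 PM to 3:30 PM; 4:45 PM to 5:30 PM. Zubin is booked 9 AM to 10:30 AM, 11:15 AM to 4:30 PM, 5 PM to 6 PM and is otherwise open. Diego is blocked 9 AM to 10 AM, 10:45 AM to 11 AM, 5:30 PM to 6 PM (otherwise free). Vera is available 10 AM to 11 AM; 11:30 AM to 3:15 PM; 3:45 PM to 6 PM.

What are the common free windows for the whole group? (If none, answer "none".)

Vanya free: 09:30-10:00, 10:30-13:30, 14:15-16:30.
Maria free: 10:00-11:30, 12:30-14:30 (invert busy blocks within the working day).
Dmitri free: 11:15-14:15, 14:30-15:30, 16:45-17:30.
Zubin free: 10:30-11:15, 16:30-17:00 (invert busy blocks within the working day).
Diego free: 10:00-10:45, 11:00-17:30 (invert busy blocks within the working day).
Vera free: 10:00-11:00, 11:30-15:15, 15:45-18:00.
Vanya ∩ Maria: 10:30-11:30, 12:30-13:30, 14:15-14:30.
Vanya ∩ Maria ∩ Dmitri: 11:15-11:30, 12:30-13:30.
Vanya ∩ Maria ∩ Dmitri ∩ Zubin: ∅.
Vanya ∩ Maria ∩ Dmitri ∩ Zubin ∩ Diego: ∅.
Vanya ∩ Maria ∩ Dmitri ∩ Zubin ∩ Diego ∩ Vera: ∅.
There is no time when everyone is free.

none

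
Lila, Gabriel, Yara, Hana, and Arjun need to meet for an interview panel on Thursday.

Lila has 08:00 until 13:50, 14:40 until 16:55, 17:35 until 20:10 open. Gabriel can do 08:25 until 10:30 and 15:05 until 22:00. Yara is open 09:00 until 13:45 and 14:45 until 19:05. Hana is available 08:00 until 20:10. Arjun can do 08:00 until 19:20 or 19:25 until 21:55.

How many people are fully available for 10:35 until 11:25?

4

Lila, Yara, Hana, and Arjun can make the full 10:35-11:25 slot — that's 4.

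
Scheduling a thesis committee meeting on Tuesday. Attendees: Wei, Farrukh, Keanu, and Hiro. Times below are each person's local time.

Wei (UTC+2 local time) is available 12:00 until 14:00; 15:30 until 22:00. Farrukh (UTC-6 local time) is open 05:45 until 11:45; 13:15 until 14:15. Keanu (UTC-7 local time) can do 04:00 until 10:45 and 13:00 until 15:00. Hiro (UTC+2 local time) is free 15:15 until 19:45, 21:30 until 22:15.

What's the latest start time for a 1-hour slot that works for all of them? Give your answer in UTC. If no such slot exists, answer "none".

Wei in UTC: 10:00-12:00, 13:30-20:00 (subtract 2h to convert from UTC+2).
Farrukh in UTC: 11:45-17:45, 19:15-20:15 (add 6h to convert from UTC-6).
Keanu in UTC: 11:00-17:45, 20:00-22:00 (add 7h to convert from UTC-7).
Hiro in UTC: 13:15-17:45, 19:30-20:15 (subtract 2h to convert from UTC+2).
Wei ∩ Farrukh: 11:45-12:00, 13:30-17:45, 19:15-20:00.
Wei ∩ Farrukh ∩ Keanu: 11:45-12:00, 13:30-17:45.
Wei ∩ Farrukh ∩ Keanu ∩ Hiro: 13:30-17:45.
The last common window of at least 60 minutes is 13:30-17:45; a 60-minute meeting can start as late as 16:45 and still end by 17:45.

16:45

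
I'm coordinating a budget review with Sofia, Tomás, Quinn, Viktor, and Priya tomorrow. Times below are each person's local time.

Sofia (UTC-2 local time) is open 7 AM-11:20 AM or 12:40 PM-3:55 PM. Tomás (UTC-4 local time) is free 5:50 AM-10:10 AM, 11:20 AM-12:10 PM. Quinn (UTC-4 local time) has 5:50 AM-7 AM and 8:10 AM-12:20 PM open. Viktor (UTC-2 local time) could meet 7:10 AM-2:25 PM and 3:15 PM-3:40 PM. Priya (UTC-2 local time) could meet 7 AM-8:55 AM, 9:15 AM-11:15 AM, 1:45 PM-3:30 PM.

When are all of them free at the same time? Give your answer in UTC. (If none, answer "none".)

Sofia in UTC: 09:00-13:20, 14:40-17:55 (add 2h to convert from UTC-2).
Tomás in UTC: 09:50-14:10, 15:20-16:10 (add 4h to convert from UTC-4).
Quinn in UTC: 09:50-11:00, 12:10-16:20 (add 4h to convert from UTC-4).
Viktor in UTC: 09:10-16:25, 17:15-17:40 (add 2h to convert from UTC-2).
Priya in UTC: 09:00-10:55, 11:15-13:15, 15:45-17:30 (add 2h to convert from UTC-2).
Sofia ∩ Tomás: 09:50-13:20, 15:20-16:10.
Sofia ∩ Tomás ∩ Quinn: 09:50-11:00, 12:10-13:20, 15:20-16:10.
Sofia ∩ Tomás ∩ Quinn ∩ Viktor: 09:50-11:00, 12:10-13:20, 15:20-16:10.
Sofia ∩ Tomás ∩ Quinn ∩ Viktor ∩ Priya: 09:50-10:55, 12:10-13:15, 15:45-16:10.
Those are the intersection windows.

09:50-10:55, 12:10-13:15, 15:45-16:10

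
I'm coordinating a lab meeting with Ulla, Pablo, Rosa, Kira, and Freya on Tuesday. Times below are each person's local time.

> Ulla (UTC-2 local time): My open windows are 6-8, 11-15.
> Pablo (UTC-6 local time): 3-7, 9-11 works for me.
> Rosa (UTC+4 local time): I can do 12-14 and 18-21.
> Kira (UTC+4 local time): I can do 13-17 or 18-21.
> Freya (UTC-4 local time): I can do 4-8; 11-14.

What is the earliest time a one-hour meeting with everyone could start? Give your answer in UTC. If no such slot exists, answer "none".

Ulla in UTC: 08:00-10:00, 13:00-17:00 (add 2h to convert from UTC-2).
Pablo in UTC: 09:00-13:00, 15:00-17:00 (add 6h to convert from UTC-6).
Rosa in UTC: 08:00-10:00, 14:00-17:00 (subtract 4h to convert from UTC+4).
Kira in UTC: 09:00-13:00, 14:00-17:00 (subtract 4h to convert from UTC+4).
Freya in UTC: 08:00-12:00, 15:00-18:00 (add 4h to convert from UTC-4).
Ulla ∩ Pablo: 09:00-10:00, 15:00-17:00.
Ulla ∩ Pablo ∩ Rosa: 09:00-10:00, 15:00-17:00.
Ulla ∩ Pablo ∩ Rosa ∩ Kira: 09:00-10:00, 15:00-17:00.
Ulla ∩ Pablo ∩ Rosa ∩ Kira ∩ Freya: 09:00-10:00, 15:00-17:00.
The first common window of at least 60 minutes is 09:00-10:00, so the earliest start is 09:00.

09:00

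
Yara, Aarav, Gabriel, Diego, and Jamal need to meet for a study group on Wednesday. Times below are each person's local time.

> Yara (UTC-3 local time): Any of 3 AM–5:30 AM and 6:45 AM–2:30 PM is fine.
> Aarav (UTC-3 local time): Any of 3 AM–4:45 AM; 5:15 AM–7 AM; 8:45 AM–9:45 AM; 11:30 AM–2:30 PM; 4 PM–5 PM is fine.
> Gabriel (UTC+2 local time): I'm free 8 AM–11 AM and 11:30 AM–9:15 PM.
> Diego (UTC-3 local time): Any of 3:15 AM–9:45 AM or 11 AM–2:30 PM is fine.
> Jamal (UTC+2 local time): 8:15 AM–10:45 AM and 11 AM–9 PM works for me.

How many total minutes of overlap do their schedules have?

Yara in UTC: 06:00-08:30, 09:45-17:30 (add 3h to convert from UTC-3).
Aarav in UTC: 06:00-07:45, 08:15-10:00, 11:45-12:45, 14:30-17:30, 19:00-20:00 (add 3h to convert from UTC-3).
Gabriel in UTC: 06:00-09:00, 09:30-19:15 (subtract 2h to convert from UTC+2).
Diego in UTC: 06:15-12:45, 14:00-17:30 (add 3h to convert from UTC-3).
Jamal in UTC: 06:15-08:45, 09:00-19:00 (subtract 2h to convert from UTC+2).
Yara ∩ Aarav: 06:00-07:45, 08:15-08:30, 09:45-10:00, 11:45-12:45, 14:30-17:30.
Yara ∩ Aarav ∩ Gabriel: 06:00-07:45, 08:15-08:30, 09:45-10:00, 11:45-12:45, 14:30-17:30.
Yara ∩ Aarav ∩ Gabriel ∩ Diego: 06:15-07:45, 08:15-08:30, 09:45-10:00, 11:45-12:45, 14:30-17:30.
Yara ∩ Aarav ∩ Gabriel ∩ Diego ∩ Jamal: 06:15-07:45, 08:15-08:30, 09:45-10:00, 11:45-12:45, 14:30-17:30.
Summing the common windows: 90 + 15 + 15 + 60 + 180 = 360 minutes.

360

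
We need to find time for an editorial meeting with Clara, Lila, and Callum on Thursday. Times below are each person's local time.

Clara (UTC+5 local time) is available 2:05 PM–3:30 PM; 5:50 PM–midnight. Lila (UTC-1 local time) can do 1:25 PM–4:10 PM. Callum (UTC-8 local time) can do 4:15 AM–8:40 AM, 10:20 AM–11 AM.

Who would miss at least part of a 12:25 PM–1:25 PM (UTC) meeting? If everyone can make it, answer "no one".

Clara in UTC: 09:05-10:30, 12:50-19:00 (subtract 5h to convert from UTC+5).
Lila in UTC: 14:25-17:10 (add 1h to convert from UTC-1).
Callum in UTC: 12:15-16:40, 18:20-19:00 (add 8h to convert from UTC-8).
Clara: not fully free for 12:25-13:25. Lila: not fully free for 12:25-13:25. Callum: free for 12:25-13:25.

Clara, Lila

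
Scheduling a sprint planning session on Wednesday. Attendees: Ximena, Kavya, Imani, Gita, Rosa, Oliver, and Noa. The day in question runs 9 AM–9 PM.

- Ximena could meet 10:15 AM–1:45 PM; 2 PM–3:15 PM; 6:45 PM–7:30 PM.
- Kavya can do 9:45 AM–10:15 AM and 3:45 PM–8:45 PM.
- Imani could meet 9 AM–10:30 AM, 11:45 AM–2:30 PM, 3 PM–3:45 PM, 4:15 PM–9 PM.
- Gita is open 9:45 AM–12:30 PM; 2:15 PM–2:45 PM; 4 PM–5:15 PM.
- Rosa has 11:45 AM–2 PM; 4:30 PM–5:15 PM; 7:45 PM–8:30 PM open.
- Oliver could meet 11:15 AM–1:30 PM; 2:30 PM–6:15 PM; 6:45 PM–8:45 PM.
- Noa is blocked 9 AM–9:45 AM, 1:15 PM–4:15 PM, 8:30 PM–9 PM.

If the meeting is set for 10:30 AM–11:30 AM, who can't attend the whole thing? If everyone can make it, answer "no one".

Imani, Kavya, Oliver, Rosa

Ximena free: 10:15-13:45, 14:00-15:15, 18:45-19:30.
Kavya free: 09:45-10:15, 15:45-20:45.
Imani free: 09:00-10:30, 11:45-14:30, 15:00-15:45, 16:15-21:00.
Gita free: 09:45-12:30, 14:15-14:45, 16:00-17:15.
Rosa free: 11:45-14:00, 16:30-17:15, 19:45-20:30.
Oliver free: 11:15-13:30, 14:30-18:15, 18:45-20:45.
Noa free: 09:45-13:15, 16:15-20:30 (invert busy blocks within the working day).
Ximena: free for 10:30-11:30. Kavya: not fully free for 10:30-11:30. Imani: not fully free for 10:30-11:30. Gita: free for 10:30-11:30. Rosa: not fully free for 10:30-11:30. Oliver: not fully free for 10:30-11:30. Noa: free for 10:30-11:30.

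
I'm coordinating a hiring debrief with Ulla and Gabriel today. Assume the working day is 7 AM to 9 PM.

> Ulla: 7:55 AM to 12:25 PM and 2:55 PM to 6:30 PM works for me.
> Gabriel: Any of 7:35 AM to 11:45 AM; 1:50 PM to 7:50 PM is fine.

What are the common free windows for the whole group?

07:55-11:45, 14:55-18:30

Ulla ∩ Gabriel: 07:55-11:45, 14:55-18:30.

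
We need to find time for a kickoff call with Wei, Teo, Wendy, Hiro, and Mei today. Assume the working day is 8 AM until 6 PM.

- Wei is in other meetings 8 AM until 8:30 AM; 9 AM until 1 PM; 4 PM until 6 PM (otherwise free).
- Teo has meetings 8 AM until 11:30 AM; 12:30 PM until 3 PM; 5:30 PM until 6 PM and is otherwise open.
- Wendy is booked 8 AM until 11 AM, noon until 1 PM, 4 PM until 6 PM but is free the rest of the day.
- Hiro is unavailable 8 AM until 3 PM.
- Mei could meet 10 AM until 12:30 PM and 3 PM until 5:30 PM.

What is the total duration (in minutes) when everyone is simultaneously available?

60

Wei free: 08:30-09:00, 13:00-16:00 (invert busy blocks within the working day).
Teo free: 11:30-12:30, 15:00-17:30 (invert busy blocks within the working day).
Wendy free: 11:00-12:00, 13:00-16:00 (invert busy blocks within the working day).
Hiro free: 15:00-18:00 (invert busy blocks within the working day).
Mei free: 10:00-12:30, 15:00-17:30.
Wei ∩ Teo: 15:00-16:00.
Wei ∩ Teo ∩ Wendy: 15:00-16:00.
Wei ∩ Teo ∩ Wendy ∩ Hiro: 15:00-16:00.
Wei ∩ Teo ∩ Wendy ∩ Hiro ∩ Mei: 15:00-16:00.
That's a single block of 60 minutes.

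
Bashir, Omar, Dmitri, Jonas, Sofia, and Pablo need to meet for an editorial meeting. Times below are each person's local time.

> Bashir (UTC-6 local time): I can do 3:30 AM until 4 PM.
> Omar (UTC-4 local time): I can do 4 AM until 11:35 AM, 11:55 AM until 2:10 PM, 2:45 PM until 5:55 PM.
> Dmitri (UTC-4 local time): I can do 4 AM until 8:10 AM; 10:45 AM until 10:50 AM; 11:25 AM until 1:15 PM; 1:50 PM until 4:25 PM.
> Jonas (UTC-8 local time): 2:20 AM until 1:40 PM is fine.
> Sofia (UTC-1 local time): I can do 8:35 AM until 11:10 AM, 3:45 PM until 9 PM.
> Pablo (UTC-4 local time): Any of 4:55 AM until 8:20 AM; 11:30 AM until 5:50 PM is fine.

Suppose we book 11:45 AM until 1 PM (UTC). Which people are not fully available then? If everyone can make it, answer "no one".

Bashir in UTC: 09:30-22:00 (add 6h to convert from UTC-6).
Omar in UTC: 08:00-15:35, 15:55-18:10, 18:45-21:55 (add 4h to convert from UTC-4).
Dmitri in UTC: 08:00-12:10, 14:45-14:50, 15:25-17:15, 17:50-20:25 (add 4h to convert from UTC-4).
Jonas in UTC: 10:20-21:40 (add 8h to convert from UTC-8).
Sofia in UTC: 09:35-12:10, 16:45-22:00 (add 1h to convert from UTC-1).
Pablo in UTC: 08:55-12:20, 15:30-21:50 (add 4h to convert from UTC-4).
Bashir: free for 11:45-13:00. Omar: free for 11:45-13:00. Dmitri: not fully free for 11:45-13:00. Jonas: free for 11:45-13:00. Sofia: not fully free for 11:45-13:00. Pablo: not fully free for 11:45-13:00.

Dmitri, Pablo, Sofia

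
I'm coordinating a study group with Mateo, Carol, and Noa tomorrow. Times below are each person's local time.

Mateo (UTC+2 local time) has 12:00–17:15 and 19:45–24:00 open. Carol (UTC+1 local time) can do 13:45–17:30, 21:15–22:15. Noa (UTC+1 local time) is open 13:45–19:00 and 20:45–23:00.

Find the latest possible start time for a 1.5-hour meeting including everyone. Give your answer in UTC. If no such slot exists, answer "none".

Mateo in UTC: 10:00-15:15, 17:45-22:00 (subtract 2h to convert from UTC+2).
Carol in UTC: 12:45-16:30, 20:15-21:15 (subtract 1h to convert from UTC+1).
Noa in UTC: 12:45-18:00, 19:45-22:00 (subtract 1h to convert from UTC+1).
Mateo ∩ Carol: 12:45-15:15, 20:15-21:15.
Mateo ∩ Carol ∩ Noa: 12:45-15:15, 20:15-21:15.
The last common window of at least 90 minutes is 12:45-15:15; a 90-minute meeting can start as late as 13:45 and still end by 15:15.

13:45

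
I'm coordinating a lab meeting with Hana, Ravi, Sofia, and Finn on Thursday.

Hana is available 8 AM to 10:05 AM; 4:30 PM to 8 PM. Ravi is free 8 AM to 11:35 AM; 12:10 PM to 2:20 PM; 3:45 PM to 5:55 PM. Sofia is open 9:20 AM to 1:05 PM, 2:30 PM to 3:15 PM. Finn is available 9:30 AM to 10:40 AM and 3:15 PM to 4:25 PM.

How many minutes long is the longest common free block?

35

Hana ∩ Ravi: 08:00-10:05, 16:30-17:55.
Hana ∩ Ravi ∩ Sofia: 09:20-10:05.
Hana ∩ Ravi ∩ Sofia ∩ Finn: 09:30-10:05.
The longest is 09:30-10:05 at 35 minutes.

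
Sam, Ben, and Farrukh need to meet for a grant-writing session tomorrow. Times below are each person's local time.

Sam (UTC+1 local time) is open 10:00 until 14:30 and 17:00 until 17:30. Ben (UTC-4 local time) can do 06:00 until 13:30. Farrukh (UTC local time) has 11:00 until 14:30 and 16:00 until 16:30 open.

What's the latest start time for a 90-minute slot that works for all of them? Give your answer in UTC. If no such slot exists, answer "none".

Sam in UTC: 09:00-13:30, 16:00-16:30 (subtract 1h to convert from UTC+1).
Ben in UTC: 10:00-17:30 (add 4h to convert from UTC-4).
Farrukh in UTC: 11:00-14:30, 16:00-16:30.
Sam ∩ Ben: 10:00-13:30, 16:00-16:30.
Sam ∩ Ben ∩ Farrukh: 11:00-13:30, 16:00-16:30.
The last common window of at least 90 minutes is 11:00-13:30; a 90-minute meeting can start as late as 12:00 and still end by 13:30.

12:00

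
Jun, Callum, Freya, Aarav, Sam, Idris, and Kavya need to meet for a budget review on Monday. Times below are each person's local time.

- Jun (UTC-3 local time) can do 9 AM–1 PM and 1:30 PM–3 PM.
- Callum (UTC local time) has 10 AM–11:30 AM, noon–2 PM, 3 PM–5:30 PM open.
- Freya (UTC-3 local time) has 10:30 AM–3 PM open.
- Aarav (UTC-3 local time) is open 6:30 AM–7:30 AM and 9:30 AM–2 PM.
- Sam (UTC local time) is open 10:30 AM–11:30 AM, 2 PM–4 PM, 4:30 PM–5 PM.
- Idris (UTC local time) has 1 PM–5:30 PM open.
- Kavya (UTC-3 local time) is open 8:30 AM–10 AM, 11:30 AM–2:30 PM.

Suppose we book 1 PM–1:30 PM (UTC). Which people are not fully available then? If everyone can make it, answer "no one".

Jun in UTC: 12:00-16:00, 16:30-18:00 (add 3h to convert from UTC-3).
Callum in UTC: 10:00-11:30, 12:00-14:00, 15:00-17:30.
Freya in UTC: 13:30-18:00 (add 3h to convert from UTC-3).
Aarav in UTC: 09:30-10:30, 12:30-17:00 (add 3h to convert from UTC-3).
Sam in UTC: 10:30-11:30, 14:00-16:00, 16:30-17:00.
Idris in UTC: 13:00-17:30.
Kavya in UTC: 11:30-13:00, 14:30-17:30 (add 3h to convert from UTC-3).
Jun: free for 13:00-13:30. Callum: free for 13:00-13:30. Freya: not fully free for 13:00-13:30. Aarav: free for 13:00-13:30. Sam: not fully free for 13:00-13:30. Idris: free for 13:00-13:30. Kavya: not fully free for 13:00-13:30.

Freya, Kavya, Sam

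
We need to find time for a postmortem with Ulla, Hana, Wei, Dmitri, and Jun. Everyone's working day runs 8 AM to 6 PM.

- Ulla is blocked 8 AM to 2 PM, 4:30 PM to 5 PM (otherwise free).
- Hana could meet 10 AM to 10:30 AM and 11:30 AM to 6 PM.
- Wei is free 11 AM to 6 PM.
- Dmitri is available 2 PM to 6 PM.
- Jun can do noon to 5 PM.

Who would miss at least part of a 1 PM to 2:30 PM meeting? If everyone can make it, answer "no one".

Ulla free: 14:00-16:30, 17:00-18:00 (invert busy blocks within the working day).
Hana free: 10:00-10:30, 11:30-18:00.
Wei free: 11:00-18:00.
Dmitri free: 14:00-18:00.
Jun free: 12:00-17:00.
Ulla: not fully free for 13:00-14:30. Hana: free for 13:00-14:30. Wei: free for 13:00-14:30. Dmitri: not fully free for 13:00-14:30. Jun: free for 13:00-14:30.

Dmitri, Ulla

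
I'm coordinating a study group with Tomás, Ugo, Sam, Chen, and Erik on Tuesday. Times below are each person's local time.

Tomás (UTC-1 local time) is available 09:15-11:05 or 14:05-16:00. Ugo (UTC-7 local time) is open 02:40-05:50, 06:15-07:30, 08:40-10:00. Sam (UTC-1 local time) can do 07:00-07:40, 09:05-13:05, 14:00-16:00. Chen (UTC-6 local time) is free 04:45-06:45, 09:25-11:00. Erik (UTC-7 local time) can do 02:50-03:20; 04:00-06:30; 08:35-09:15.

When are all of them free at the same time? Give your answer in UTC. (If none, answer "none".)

11:00-12:05, 15:40-16:15

Tomás in UTC: 10:15-12:05, 15:05-17:00 (add 1h to convert from UTC-1).
Ugo in UTC: 09:40-12:50, 13:15-14:30, 15:40-17:00 (add 7h to convert from UTC-7).
Sam in UTC: 08:00-08:40, 10:05-14:05, 15:00-17:00 (add 1h to convert from UTC-1).
Chen in UTC: 10:45-12:45, 15:25-17:00 (add 6h to convert from UTC-6).
Erik in UTC: 09:50-10:20, 11:00-13:30, 15:35-16:15 (add 7h to convert from UTC-7).
Tomás ∩ Ugo: 10:15-12:05, 15:40-17:00.
Tomás ∩ Ugo ∩ Sam: 10:15-12:05, 15:40-17:00.
Tomás ∩ Ugo ∩ Sam ∩ Chen: 10:45-12:05, 15:40-17:00.
Tomás ∩ Ugo ∩ Sam ∩ Chen ∩ Erik: 11:00-12:05, 15:40-16:15.
Those are the intersection windows.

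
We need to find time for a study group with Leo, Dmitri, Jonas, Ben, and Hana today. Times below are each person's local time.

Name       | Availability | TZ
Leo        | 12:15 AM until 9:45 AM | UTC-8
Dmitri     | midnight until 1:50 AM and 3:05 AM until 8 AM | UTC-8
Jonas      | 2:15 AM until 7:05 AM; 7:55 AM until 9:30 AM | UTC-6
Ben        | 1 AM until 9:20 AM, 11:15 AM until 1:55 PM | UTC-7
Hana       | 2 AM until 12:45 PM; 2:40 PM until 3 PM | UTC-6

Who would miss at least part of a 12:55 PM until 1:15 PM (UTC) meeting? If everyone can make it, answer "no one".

Leo in UTC: 08:15-17:45 (add 8h to convert from UTC-8).
Dmitri in UTC: 08:00-09:50, 11:05-16:00 (add 8h to convert from UTC-8).
Jonas in UTC: 08:15-13:05, 13:55-15:30 (add 6h to convert from UTC-6).
Ben in UTC: 08:00-16:20, 18:15-20:55 (add 7h to convert from UTC-7).
Hana in UTC: 08:00-18:45, 20:40-21:00 (add 6h to convert from UTC-6).
Leo: free for 12:55-13:15. Dmitri: free for 12:55-13:15. Jonas: not fully free for 12:55-13:15. Ben: free for 12:55-13:15. Hana: free for 12:55-13:15.

Jonas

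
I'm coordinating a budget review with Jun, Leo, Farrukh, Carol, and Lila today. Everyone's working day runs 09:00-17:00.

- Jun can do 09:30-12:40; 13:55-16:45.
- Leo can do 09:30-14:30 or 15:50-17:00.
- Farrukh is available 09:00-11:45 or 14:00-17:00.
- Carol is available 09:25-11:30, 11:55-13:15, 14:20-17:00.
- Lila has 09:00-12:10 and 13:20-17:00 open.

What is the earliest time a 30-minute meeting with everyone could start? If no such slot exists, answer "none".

Jun ∩ Leo: 09:30-12:40, 13:55-14:30, 15:50-16:45.
Jun ∩ Leo ∩ Farrukh: 09:30-11:45, 14:00-14:30, 15:50-16:45.
Jun ∩ Leo ∩ Farrukh ∩ Carol: 09:30-11:30, 14:20-14:30, 15:50-16:45.
Jun ∩ Leo ∩ Farrukh ∩ Carol ∩ Lila: 09:30-11:30, 14:20-14:30, 15:50-16:45.
The first common window of at least 30 minutes is 09:30-11:30, so the earliest start is 09:30.

09:30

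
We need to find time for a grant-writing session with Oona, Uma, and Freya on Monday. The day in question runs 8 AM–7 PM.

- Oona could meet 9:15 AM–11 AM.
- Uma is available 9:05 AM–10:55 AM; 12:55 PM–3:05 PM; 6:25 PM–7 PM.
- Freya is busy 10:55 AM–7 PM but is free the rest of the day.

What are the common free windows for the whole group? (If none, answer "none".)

Oona free: 09:15-11:00.
Uma free: 09:05-10:55, 12:55-15:05, 18:25-19:00.
Freya free: 08:00-10:55 (invert busy blocks within the working day).
Oona ∩ Uma: 09:15-10:55.
Oona ∩ Uma ∩ Freya: 09:15-10:55.

09:15-10:55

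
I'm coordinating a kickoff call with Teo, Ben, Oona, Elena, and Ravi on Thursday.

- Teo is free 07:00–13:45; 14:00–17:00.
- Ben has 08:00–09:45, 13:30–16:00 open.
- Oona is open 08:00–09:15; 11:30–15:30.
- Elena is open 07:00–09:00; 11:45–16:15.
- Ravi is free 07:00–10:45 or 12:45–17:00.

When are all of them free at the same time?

08:00-09:00, 13:30-13:45, 14:00-15:30

Teo ∩ Ben: 08:00-09:45, 13:30-13:45, 14:00-16:00.
Teo ∩ Ben ∩ Oona: 08:00-09:15, 13:30-13:45, 14:00-15:30.
Teo ∩ Ben ∩ Oona ∩ Elena: 08:00-09:00, 13:30-13:45, 14:00-15:30.
Teo ∩ Ben ∩ Oona ∩ Elena ∩ Ravi: 08:00-09:00, 13:30-13:45, 14:00-15:30.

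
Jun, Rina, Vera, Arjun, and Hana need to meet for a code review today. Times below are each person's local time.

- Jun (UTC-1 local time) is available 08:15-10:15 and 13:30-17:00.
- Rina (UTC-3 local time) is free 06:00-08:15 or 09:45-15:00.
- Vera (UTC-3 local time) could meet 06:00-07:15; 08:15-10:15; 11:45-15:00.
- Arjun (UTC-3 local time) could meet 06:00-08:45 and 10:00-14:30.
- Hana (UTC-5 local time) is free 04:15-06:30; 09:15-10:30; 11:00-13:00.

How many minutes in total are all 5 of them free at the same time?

195

Jun in UTC: 09:15-11:15, 14:30-18:00 (add 1h to convert from UTC-1).
Rina in UTC: 09:00-11:15, 12:45-18:00 (add 3h to convert from UTC-3).
Vera in UTC: 09:00-10:15, 11:15-13:15, 14:45-18:00 (add 3h to convert from UTC-3).
Arjun in UTC: 09:00-11:45, 13:00-17:30 (add 3h to convert from UTC-3).
Hana in UTC: 09:15-11:30, 14:15-15:30, 16:00-18:00 (add 5h to convert from UTC-5).
Jun ∩ Rina: 09:15-11:15, 14:30-18:00.
Jun ∩ Rina ∩ Vera: 09:15-10:15, 14:45-18:00.
Jun ∩ Rina ∩ Vera ∩ Arjun: 09:15-10:15, 14:45-17:30.
Jun ∩ Rina ∩ Vera ∩ Arjun ∩ Hana: 09:15-10:15, 14:45-15:30, 16:00-17:30.
Summing the common windows: 60 + 45 + 90 = 195 minutes.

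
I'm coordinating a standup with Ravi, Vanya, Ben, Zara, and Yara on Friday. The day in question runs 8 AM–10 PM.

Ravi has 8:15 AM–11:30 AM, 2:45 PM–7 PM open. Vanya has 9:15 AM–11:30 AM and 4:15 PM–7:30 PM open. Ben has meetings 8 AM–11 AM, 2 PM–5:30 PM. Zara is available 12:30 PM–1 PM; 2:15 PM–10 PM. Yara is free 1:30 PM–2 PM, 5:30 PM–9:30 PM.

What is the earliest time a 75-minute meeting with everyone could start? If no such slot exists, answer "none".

Ravi free: 08:15-11:30, 14:45-19:00.
Vanya free: 09:15-11:30, 16:15-19:30.
Ben free: 11:00-14:00, 17:30-22:00 (invert busy blocks within the working day).
Zara free: 12:30-13:00, 14:15-22:00.
Yara free: 13:30-14:00, 17:30-21:30.
Ravi ∩ Vanya: 09:15-11:30, 16:15-19:00.
Ravi ∩ Vanya ∩ Ben: 11:00-11:30, 17:30-19:00.
Ravi ∩ Vanya ∩ Ben ∩ Zara: 17:30-19:00.
Ravi ∩ Vanya ∩ Ben ∩ Zara ∩ Yara: 17:30-19:00.
Those are the intersection windows.
The first common window of at least 75 minutes is 17:30-19:00, so the earliest start is 17:30.

17:30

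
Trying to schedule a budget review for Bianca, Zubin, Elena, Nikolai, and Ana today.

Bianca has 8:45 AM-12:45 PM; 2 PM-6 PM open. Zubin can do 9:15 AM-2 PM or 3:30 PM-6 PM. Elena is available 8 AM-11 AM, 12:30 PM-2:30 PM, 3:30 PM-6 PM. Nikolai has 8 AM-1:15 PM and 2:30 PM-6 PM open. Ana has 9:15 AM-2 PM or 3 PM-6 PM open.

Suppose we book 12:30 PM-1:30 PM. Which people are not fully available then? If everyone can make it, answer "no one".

Bianca, Nikolai

Bianca: not fully free for 12:30-13:30. Zubin: free for 12:30-13:30. Elena: free for 12:30-13:30. Nikolai: not fully free for 12:30-13:30. Ana: free for 12:30-13:30.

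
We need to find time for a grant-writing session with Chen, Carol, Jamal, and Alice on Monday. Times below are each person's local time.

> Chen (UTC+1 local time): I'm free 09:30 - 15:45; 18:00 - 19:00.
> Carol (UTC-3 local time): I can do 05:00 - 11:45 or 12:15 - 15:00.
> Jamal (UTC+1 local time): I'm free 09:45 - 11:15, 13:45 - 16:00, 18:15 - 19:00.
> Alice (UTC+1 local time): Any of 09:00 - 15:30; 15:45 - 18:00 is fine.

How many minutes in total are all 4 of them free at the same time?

195

Chen in UTC: 08:30-14:45, 17:00-18:00 (subtract 1h to convert from UTC+1).
Carol in UTC: 08:00-14:45, 15:15-18:00 (add 3h to convert from UTC-3).
Jamal in UTC: 08:45-10:15, 12:45-15:00, 17:15-18:00 (subtract 1h to convert from UTC+1).
Alice in UTC: 08:00-14:30, 14:45-17:00 (subtract 1h to convert from UTC+1).
Chen ∩ Carol: 08:30-14:45, 17:00-18:00.
Chen ∩ Carol ∩ Jamal: 08:45-10:15, 12:45-14:45, 17:15-18:00.
Chen ∩ Carol ∩ Jamal ∩ Alice: 08:45-10:15, 12:45-14:30.
Summing the common windows: 90 + 105 = 195 minutes.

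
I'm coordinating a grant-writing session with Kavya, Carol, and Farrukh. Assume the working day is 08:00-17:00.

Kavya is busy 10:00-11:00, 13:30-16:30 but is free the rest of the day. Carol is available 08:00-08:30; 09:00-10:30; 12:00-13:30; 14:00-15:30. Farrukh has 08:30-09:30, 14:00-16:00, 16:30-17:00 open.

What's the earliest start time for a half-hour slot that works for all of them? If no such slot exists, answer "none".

Kavya free: 08:00-10:00, 11:00-13:30, 16:30-17:00 (invert busy blocks within the working day).
Carol free: 08:00-08:30, 09:00-10:30, 12:00-13:30, 14:00-15:30.
Farrukh free: 08:30-09:30, 14:00-16:00, 16:30-17:00.
Kavya ∩ Carol: 08:00-08:30, 09:00-10:00, 12:00-13:30.
Kavya ∩ Carol ∩ Farrukh: 09:00-09:30.
The first common window of at least 30 minutes is 09:00-09:30, so the earliest start is 09:00.

09:00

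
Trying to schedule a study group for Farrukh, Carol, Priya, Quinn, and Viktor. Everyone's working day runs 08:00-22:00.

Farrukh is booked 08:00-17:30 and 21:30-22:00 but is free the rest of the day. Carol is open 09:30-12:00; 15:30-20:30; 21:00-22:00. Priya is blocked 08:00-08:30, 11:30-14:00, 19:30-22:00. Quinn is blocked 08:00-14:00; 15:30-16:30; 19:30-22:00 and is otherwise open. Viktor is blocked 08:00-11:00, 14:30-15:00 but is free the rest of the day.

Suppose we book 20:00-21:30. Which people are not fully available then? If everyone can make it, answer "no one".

Farrukh free: 17:30-21:30 (invert busy blocks within the working day).
Carol free: 09:30-12:00, 15:30-20:30, 21:00-22:00.
Priya free: 08:30-11:30, 14:00-19:30 (invert busy blocks within the working day).
Quinn free: 14:00-15:30, 16:30-19:30 (invert busy blocks within the working day).
Viktor free: 11:00-14:30, 15:00-22:00 (invert busy blocks within the working day).
Farrukh: free for 20:00-21:30. Carol: not fully free for 20:00-21:30. Priya: not fully free for 20:00-21:30. Quinn: not fully free for 20:00-21:30. Viktor: free for 20:00-21:30.

Carol, Priya, Quinn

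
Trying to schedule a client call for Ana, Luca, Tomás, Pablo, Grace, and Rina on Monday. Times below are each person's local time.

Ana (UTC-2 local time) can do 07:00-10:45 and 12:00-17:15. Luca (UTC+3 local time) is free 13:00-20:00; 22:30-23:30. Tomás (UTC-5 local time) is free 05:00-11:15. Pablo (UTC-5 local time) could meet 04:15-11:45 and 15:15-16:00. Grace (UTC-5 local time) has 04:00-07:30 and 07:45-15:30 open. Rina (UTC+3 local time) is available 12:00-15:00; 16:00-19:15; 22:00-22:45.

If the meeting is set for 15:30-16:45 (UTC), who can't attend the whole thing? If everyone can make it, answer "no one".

Rina, Tomás

Ana in UTC: 09:00-12:45, 14:00-19:15 (add 2h to convert from UTC-2).
Luca in UTC: 10:00-17:00, 19:30-20:30 (subtract 3h to convert from UTC+3).
Tomás in UTC: 10:00-16:15 (add 5h to convert from UTC-5).
Pablo in UTC: 09:15-16:45, 20:15-21:00 (add 5h to convert from UTC-5).
Grace in UTC: 09:00-12:30, 12:45-20:30 (add 5h to convert from UTC-5).
Rina in UTC: 09:00-12:00, 13:00-16:15, 19:00-19:45 (subtract 3h to convert from UTC+3).
Ana: free for 15:30-16:45. Luca: free for 15:30-16:45. Tomás: not fully free for 15:30-16:45. Pablo: free for 15:30-16:45. Grace: free for 15:30-16:45. Rina: not fully free for 15:30-16:45.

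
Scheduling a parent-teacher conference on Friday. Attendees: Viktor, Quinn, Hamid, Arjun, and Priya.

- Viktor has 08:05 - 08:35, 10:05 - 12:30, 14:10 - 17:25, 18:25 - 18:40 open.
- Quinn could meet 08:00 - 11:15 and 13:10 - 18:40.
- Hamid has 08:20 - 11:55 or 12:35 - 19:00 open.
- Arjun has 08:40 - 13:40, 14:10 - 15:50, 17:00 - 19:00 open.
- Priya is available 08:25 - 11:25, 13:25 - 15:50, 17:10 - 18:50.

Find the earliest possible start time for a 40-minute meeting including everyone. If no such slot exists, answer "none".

Viktor ∩ Quinn: 08:05-08:35, 10:05-11:15, 14:10-17:25, 18:25-18:40.
Viktor ∩ Quinn ∩ Hamid: 08:20-08:35, 10:05-11:15, 14:10-17:25, 18:25-18:40.
Viktor ∩ Quinn ∩ Hamid ∩ Arjun: 10:05-11:15, 14:10-15:50, 17:00-17:25, 18:25-18:40.
Viktor ∩ Quinn ∩ Hamid ∩ Arjun ∩ Priya: 10:05-11:15, 14:10-15:50, 17:10-17:25, 18:25-18:40.
Those are the intersection windows.
The first common window of at least 40 minutes is 10:05-11:15, so the earliest start is 10:05.

10:05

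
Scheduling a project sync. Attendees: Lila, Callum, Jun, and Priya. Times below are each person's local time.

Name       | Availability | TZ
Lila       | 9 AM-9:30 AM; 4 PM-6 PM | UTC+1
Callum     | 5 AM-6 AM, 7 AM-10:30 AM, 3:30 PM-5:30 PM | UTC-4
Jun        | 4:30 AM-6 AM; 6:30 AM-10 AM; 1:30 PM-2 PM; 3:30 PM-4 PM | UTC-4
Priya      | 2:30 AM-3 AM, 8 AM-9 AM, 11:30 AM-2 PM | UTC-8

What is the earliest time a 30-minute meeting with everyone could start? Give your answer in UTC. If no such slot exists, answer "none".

Lila in UTC: 08:00-08:30, 15:00-17:00 (subtract 1h to convert from UTC+1).
Callum in UTC: 09:00-10:00, 11:00-14:30, 19:30-21:30 (add 4h to convert from UTC-4).
Jun in UTC: 08:30-10:00, 10:30-14:00, 17:30-18:00, 19:30-20:00 (add 4h to convert from UTC-4).
Priya in UTC: 10:30-11:00, 16:00-17:00, 19:30-22:00 (add 8h to convert from UTC-8).
Lila ∩ Callum: ∅.
Lila ∩ Callum ∩ Jun: ∅.
Lila ∩ Callum ∩ Jun ∩ Priya: ∅.
There is no time when everyone is free.
No common window is at least 30 minutes long.

none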